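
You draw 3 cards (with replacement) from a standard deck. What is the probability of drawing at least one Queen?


P(not a Queen) = 48/52 = 12/13
P(none in 3 draws) = (12/13)^3 = 1728/2197
P(≥1 Queen) = 1 - 1728/2197 = 469/2197

P = 469/2197 ≈ 21.35%


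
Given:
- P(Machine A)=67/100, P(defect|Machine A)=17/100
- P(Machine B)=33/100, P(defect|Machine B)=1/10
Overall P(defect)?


P(B) = Σ P(B|Aᵢ)×P(Aᵢ)
  17/100×67/100 = 1139/10000
  1/10×33/100 = 33/1000
Sum = 1469/10000

P(defect) = 1469/10000 ≈ 14.69%


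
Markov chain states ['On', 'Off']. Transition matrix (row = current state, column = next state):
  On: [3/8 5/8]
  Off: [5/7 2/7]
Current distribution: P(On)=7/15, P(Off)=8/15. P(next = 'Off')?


P(next=Off) = Σᵢ P(now=i)×P(i→Off)
= 7/15×5/8 + 8/15×2/7
= 7/24 + 16/105 = 373/840

P = 373/840 ≈ 0.4440


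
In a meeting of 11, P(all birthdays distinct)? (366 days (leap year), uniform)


P(all different) = Π(366-i)/366 for i=0..10
= (366/366)×(365/366)×...×(356/366)
= 0.859219

P ≈ 0.8592 ≈ 85.92%


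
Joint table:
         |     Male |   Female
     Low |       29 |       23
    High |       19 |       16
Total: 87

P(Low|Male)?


P(Low|Male) = 29/(29+19) = 29/48

P = 29/48 ≈ 60.42%


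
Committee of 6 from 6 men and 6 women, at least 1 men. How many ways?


Count by #men:
  1M,5W: C(6,1)×C(6,5)=36
  2M,4W: C(6,2)×C(6,4)=225
  3M,3W: C(6,3)×C(6,3)=400
  4M,2W: C(6,4)×C(6,2)=225
  5M,1W: C(6,5)×C(6,1)=36
  6M,0W: C(6,6)×C(6,0)=1
Total = 923

923


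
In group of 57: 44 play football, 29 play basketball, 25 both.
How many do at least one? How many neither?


|A∪B| = 44+29-25 = 48
Neither = 57-48 = 9

At least one: 48; Neither: 9


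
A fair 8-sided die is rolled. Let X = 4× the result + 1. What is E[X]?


E[die] = (1+8)/2 = 9/2
E[X] = 4×9/2 + 1 = 19

E[X] = 19


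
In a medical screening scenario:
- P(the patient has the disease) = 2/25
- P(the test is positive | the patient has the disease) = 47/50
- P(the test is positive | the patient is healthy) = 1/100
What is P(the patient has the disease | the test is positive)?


Using Bayes' theorem:
P(A|B) = P(B|A)·P(A) / P(B)

P(the test is positive) = 47/50 × 2/25 + 1/100 × 23/25
= 47/625 + 23/2500 = 211/2500

P(the patient has the disease|the test is positive) = (47/625) / (211/2500) = 188/211

P(the patient has the disease|the test is positive) = 188/211 ≈ 89.10%


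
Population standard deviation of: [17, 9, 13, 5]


Mean = 44/4 = 11
  (17-11)²=36
  (9-11)²=4
  (13-11)²=4
  (5-11)²=36
Σ(x-μ)² = 80
σ² = 80/4 = 20

σ = √(20) ≈ 4.4721


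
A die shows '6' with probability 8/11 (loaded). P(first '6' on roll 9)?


Geometric: P(X=9) = (1-p)^(k-1)×p = (3/11)^8×8/11 = 52488/2357947691

P(X=9) = 52488/2357947691 ≈ 0.00%


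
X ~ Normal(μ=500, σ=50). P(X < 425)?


z = (425-500)/50 = -1.5
P(Z < -1.5) = 0.0668

P(X < 425) ≈ 0.0668


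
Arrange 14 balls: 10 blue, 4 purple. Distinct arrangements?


14!/(10!×4!) = 1001

1001


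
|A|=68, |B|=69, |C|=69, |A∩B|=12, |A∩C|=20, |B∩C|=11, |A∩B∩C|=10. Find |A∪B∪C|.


|A∪B∪C| = 68+69+69-12-20-11+10 = 173

|A∪B∪C| = 173


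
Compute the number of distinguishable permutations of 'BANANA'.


Letters: 6, freq: {'B': 1, 'A': 3, 'N': 2}
6!/(1!×3!×2!) = 720/12 = 60

60


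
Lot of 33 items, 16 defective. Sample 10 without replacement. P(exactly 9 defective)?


Hypergeometric: C(16,9)×C(17,1)/C(33,10)
= 11440×17/92561040 = 17/8091

P(X=9) = 17/8091 ≈ 0.21%


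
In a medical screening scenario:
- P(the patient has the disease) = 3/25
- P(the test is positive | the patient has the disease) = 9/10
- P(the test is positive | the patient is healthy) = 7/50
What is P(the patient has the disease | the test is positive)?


Using Bayes' theorem:
P(A|B) = P(B|A)·P(A) / P(B)

P(the test is positive) = 9/10 × 3/25 + 7/50 × 22/25
= 27/250 + 77/625 = 289/1250

P(the patient has the disease|the test is positive) = (27/250) / (289/1250) = 135/289

P(the patient has the disease|the test is positive) = 135/289 ≈ 46.71%


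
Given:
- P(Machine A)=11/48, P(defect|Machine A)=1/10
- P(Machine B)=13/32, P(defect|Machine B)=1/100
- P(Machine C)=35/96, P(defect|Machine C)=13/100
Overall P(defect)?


P(B) = Σ P(B|Aᵢ)×P(Aᵢ)
  1/10×11/48 = 11/480
  1/100×13/32 = 13/3200
  13/100×35/96 = 91/1920
Sum = 119/1600

P(defect) = 119/1600 ≈ 7.44%


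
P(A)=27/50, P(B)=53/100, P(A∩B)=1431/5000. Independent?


P(A)×P(B) = 1431/5000
P(A∩B) = 1431/5000
Equal ✓ → Independent

Yes, independent


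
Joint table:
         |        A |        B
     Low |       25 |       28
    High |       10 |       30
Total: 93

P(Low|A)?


P(Low|A) = 25/(25+10) = 25/35 = 5/7

P = 5/7 ≈ 71.43%


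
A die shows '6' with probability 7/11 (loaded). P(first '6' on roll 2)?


Geometric: P(X=2) = (1-p)^(k-1)×p = (4/11)^1×7/11 = 28/121

P(X=2) = 28/121 ≈ 23.14%


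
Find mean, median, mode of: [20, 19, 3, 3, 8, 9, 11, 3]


Sorted: [3, 3, 3, 8, 9, 11, 19, 20]
Mean = 76/8 = 19/2
Median = 17/2
Freq: {20: 1, 19: 1, 3: 3, 8: 1, 9: 1, 11: 1}
Mode: [3]

Mean=19/2, Median=17/2, Mode=3


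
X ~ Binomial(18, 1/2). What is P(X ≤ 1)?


P(X ≤ 1) = Σ P(X=i) for i=0..1
P(X=0) = 1/262144
P(X=1) = 9/131072
Sum = 19/262144

P(X ≤ 1) = 19/262144 ≈ 0.01%


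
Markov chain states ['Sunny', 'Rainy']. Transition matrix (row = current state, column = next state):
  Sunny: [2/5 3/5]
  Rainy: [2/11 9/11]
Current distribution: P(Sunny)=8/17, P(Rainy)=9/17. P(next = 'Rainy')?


P(next=Rainy) = Σᵢ P(now=i)×P(i→Rainy)
= 8/17×3/5 + 9/17×9/11
= 24/85 + 81/187 = 669/935

P = 669/935 ≈ 0.7155


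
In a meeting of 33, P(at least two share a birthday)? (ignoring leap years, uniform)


P(all different) = Π(365-i)/365 for i=0..32
= 0.225028
P(match) = 1 - 0.225028 = 0.774972

P ≈ 0.7750 ≈ 77.50%


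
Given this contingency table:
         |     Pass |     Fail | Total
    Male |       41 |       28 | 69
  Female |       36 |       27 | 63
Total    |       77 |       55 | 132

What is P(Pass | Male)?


P(Pass | Male) = 41/(41+28) = 41/69

P(Pass|Male) = 41/69 ≈ 59.42%


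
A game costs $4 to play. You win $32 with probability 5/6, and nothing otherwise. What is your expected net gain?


E[gain] = (32-4)×5/6 + (-4)×1/6
= 70/3 - 2/3 = 68/3

Expected net gain = $68/3 ≈ $22.67


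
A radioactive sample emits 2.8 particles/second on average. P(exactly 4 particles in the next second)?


Poisson(λ=2.8): P(X=4) = e^(-λ)×λ^k/k!
= e^(-2.8) × 2.8^4 / 4!
≈ 0.06081006263 × 61.4656 / 24 ≈ 0.155739

P(X=4) ≈ 0.155739 ≈ 15.57%


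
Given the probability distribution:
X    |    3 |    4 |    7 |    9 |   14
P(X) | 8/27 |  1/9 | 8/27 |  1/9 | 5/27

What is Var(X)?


E[X] = 7
E[X²] = 1735/27
Var(X) = E[X²] - (E[X])² = 1735/27 - 49 = 412/27

Var(X) = 412/27 ≈ 15.2593


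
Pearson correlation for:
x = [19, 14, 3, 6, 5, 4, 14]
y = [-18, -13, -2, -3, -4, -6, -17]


n=7, Σx=65, Σy=-63, Σxy=-830, Σx²=839, Σy²=847
r = (7×(-830) - 65×(-63))/√((7×839 - 65²)(7×847 - (-63)²))
= -1715/√(1648×1960) = -1715/√3230080 ≈ -1715/1797.2423 ≈ -0.9542

r ≈ -0.9542


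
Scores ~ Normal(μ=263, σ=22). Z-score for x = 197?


z = (x - μ)/σ = (197 - 263)/22 = -3.0

z = -3.0


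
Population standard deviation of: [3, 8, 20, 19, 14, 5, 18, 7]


Mean = 94/8 = 47/4
  (3-47/4)²=1225/16
  (8-47/4)²=225/16
  (20-47/4)²=1089/16
  (19-47/4)²=841/16
  (14-47/4)²=81/16
  (5-47/4)²=729/16
  (18-47/4)²=625/16
  (7-47/4)²=361/16
Σ(x-μ)² = 647/2
σ² = (647/2)/8 = 647/16

σ = √(647/16) ≈ 6.3590


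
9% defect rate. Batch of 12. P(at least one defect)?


P(all good) = (91/100)^12 = 322475487413604782665681/1000000000000000000000000
P(≥1 defect) = 677524512586395217334319/1000000000000000000000000

P = 677524512586395217334319/1000000000000000000000000 ≈ 67.75%


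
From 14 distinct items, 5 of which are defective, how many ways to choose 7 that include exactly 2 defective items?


Choose 2 of the 5 defective items and 5 of the other 9 items:
C(5,2)×C(9,5) = 10×126 = 1260

1260


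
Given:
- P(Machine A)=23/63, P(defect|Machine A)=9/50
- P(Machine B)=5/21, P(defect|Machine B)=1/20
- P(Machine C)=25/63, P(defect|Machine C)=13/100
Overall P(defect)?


P(B) = Σ P(B|Aᵢ)×P(Aᵢ)
  9/50×23/63 = 23/350
  1/20×5/21 = 1/84
  13/100×25/63 = 13/252
Sum = 407/3150

P(defect) = 407/3150 ≈ 12.92%


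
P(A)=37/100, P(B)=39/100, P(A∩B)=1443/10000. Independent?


P(A)×P(B) = 1443/10000
P(A∩B) = 1443/10000
Equal ✓ → Independent

Yes, independent


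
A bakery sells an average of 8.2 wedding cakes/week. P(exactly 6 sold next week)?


Poisson(λ=8.2): P(X=6) = e^(-λ)×λ^k/k!
= e^(-8.2) × 8.2^6 / 6!
≈ 0.00027465357 × 304006.671424 / 720 ≈ 0.115967

P(X=6) ≈ 0.115967 ≈ 11.60%


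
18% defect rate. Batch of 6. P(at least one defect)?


P(all good) = (41/50)^6 = 4750104241/15625000000
P(≥1 defect) = 10874895759/15625000000

P = 10874895759/15625000000 ≈ 69.60%


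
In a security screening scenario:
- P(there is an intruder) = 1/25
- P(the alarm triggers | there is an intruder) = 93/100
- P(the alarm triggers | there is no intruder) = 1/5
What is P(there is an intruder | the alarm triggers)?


Using Bayes' theorem:
P(A|B) = P(B|A)·P(A) / P(B)

P(the alarm triggers) = 93/100 × 1/25 + 1/5 × 24/25
= 93/2500 + 24/125 = 573/2500

P(there is an intruder|the alarm triggers) = (93/2500) / (573/2500) = 31/191

P(there is an intruder|the alarm triggers) = 31/191 ≈ 16.23%


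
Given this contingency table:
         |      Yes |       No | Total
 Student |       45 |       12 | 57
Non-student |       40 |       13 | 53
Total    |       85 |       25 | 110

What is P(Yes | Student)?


P(Yes | Student) = 45/(45+12) = 45/57 = 15/19

P(Yes|Student) = 15/19 ≈ 78.95%


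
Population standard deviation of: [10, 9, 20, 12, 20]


Mean = 71/5
  (10-71/5)²=441/25
  (9-71/5)²=676/25
  (20-71/5)²=841/25
  (12-71/5)²=121/25
  (20-71/5)²=841/25
Σ(x-μ)² = 584/5
σ² = (584/5)/5 = 584/25

σ = √(584/25) ≈ 4.8332


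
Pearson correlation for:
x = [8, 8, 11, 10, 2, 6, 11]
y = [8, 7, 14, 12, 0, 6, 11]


n=7, Σx=56, Σy=58, Σxy=551, Σx²=510, Σy²=610
r = (7×551 - 56×58)/√((7×510 - 56²)(7×610 - 58²))
= 609/√(434×906) = 609/√393204 ≈ 609/627.0598 ≈ 0.9712

r ≈ 0.9712


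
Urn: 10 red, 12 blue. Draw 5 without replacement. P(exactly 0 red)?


Hypergeometric: C(10,0)×C(12,5)/C(22,5)
= 1×792/26334 = 4/133

P(X=0) = 4/133 ≈ 3.01%


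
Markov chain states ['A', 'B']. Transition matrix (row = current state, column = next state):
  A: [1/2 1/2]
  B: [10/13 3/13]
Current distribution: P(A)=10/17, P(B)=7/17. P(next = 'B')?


P(next=B) = Σᵢ P(now=i)×P(i→B)
= 10/17×1/2 + 7/17×3/13
= 5/17 + 21/221 = 86/221

P = 86/221 ≈ 0.3891


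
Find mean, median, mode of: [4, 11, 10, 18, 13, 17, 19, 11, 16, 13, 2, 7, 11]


Sorted: [2, 4, 7, 10, 11, 11, 11, 13, 13, 16, 17, 18, 19]
Mean = 152/13
Median = 11
Freq: {4: 1, 11: 3, 10: 1, 18: 1, 13: 2, 17: 1, 19: 1, 16: 1, 2: 1, 7: 1}
Mode: [11]

Mean=152/13, Median=11, Mode=11


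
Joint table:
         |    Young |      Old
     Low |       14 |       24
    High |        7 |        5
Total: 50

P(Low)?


P(Low) = (14+24)/50 = 38/50 = 19/25

P(Low) = 19/25 ≈ 76.00%


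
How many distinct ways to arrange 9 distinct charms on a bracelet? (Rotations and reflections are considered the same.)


Free circular arrangements: rotations and reflections both identified.
(n-1)!/2 = 8!/2 = 40320/2 = 20160

20160


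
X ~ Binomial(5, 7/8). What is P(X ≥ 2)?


P(X ≥ 2) = Σ P(X=i) for i=2..5
P(X=2) = 245/16384
P(X=3) = 1715/16384
P(X=4) = 12005/32768
P(X=5) = 16807/32768
Sum = 8183/8192

P(X ≥ 2) = 8183/8192 ≈ 99.89%


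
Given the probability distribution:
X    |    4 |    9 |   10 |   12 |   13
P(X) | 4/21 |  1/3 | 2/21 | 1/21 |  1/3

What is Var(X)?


E[X] = 202/21
E[X²] = 2158/21
Var(X) = E[X²] - (E[X])² = 2158/21 - 40804/441 = 4514/441

Var(X) = 4514/441 ≈ 10.2358


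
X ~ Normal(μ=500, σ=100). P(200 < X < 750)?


z₁=(200-500)/100=-3.0, z₂=(750-500)/100=2.5
P = Φ(2.5) - Φ(-3.0) = 0.993790 - 0.001350 = 0.992440 ≈ 0.9924

P(200 < X < 750) ≈ 0.9924


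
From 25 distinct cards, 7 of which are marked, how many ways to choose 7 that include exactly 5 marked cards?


Choose 5 of the 7 marked cards and 2 of the other 18 cards:
C(7,5)×C(18,2) = 21×153 = 3213

3213


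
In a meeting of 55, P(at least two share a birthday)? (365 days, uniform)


P(all different) = Π(365-i)/365 for i=0..54
= 0.013738
P(match) = 1 - 0.013738 = 0.986262

P ≈ 0.9863 ≈ 98.63%


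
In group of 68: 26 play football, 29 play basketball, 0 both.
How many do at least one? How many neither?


|A∪B| = 26+29-0 = 55
Neither = 68-55 = 13

At least one: 55; Neither: 13


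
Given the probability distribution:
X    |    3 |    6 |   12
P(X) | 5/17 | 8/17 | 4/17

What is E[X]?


E[X] = Σ x·P(X=x)
= (3)×(5/17) + (6)×(8/17) + (12)×(4/17)
= 111/17

E[X] = 111/17


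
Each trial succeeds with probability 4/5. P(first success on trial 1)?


Geometric: P(X=1) = (1-p)^(k-1)×p = (1/5)^0×4/5 = 4/5

P(X=1) = 4/5 ≈ 80.00%


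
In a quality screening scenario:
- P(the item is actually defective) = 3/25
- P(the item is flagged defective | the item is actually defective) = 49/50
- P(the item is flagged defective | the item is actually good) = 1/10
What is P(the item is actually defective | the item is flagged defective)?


Using Bayes' theorem:
P(A|B) = P(B|A)·P(A) / P(B)

P(the item is flagged defective) = 49/50 × 3/25 + 1/10 × 22/25
= 147/1250 + 11/125 = 257/1250

P(the item is actually defective|the item is flagged defective) = (147/1250) / (257/1250) = 147/257

P(the item is actually defective|the item is flagged defective) = 147/257 ≈ 57.20%


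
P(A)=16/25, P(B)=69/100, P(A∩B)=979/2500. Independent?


P(A)×P(B) = 276/625
P(A∩B) = 979/2500
Not equal → NOT independent

No, not independent


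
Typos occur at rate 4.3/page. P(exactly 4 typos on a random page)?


Poisson(λ=4.3): P(X=4) = e^(-λ)×λ^k/k!
= e^(-4.3) × 4.3^4 / 4!
≈ 0.01356855901 × 341.8801 / 24 ≈ 0.193284

P(X=4) ≈ 0.193284 ≈ 19.33%


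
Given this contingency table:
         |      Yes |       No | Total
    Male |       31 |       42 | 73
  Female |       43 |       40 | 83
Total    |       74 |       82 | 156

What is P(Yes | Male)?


P(Yes | Male) = 31/(31+42) = 31/73

P(Yes|Male) = 31/73 ≈ 42.47%


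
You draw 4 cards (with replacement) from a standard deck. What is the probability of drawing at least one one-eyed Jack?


P(not a one-eyed Jack) = 50/52 = 25/26
P(none in 4 draws) = (25/26)^4 = 390625/456976
P(≥1 one-eyed Jack) = 1 - 390625/456976 = 66351/456976

P = 66351/456976 ≈ 14.52%


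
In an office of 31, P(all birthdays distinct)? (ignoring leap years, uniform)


P(all different) = Π(365-i)/365 for i=0..30
= (365/365)×(364/365)×...×(335/365)
= 0.269545

P ≈ 0.2695 ≈ 26.95%


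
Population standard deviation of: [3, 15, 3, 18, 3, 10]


Mean = 52/6 = 26/3
  (3-26/3)²=289/9
  (15-26/3)²=361/9
  (3-26/3)²=289/9
  (18-26/3)²=784/9
  (3-26/3)²=289/9
  (10-26/3)²=16/9
Σ(x-μ)² = 676/3
σ² = (676/3)/6 = 338/9

σ = √(338/9) ≈ 6.1283


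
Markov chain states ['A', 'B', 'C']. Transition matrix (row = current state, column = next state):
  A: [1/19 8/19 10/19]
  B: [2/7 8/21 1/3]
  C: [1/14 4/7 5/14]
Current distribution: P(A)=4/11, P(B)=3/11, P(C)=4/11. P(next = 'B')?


P(next=B) = Σᵢ P(now=i)×P(i→B)
= 4/11×8/19 + 3/11×8/21 + 4/11×4/7
= 32/209 + 8/77 + 16/77 = 680/1463

P = 680/1463 ≈ 0.4648


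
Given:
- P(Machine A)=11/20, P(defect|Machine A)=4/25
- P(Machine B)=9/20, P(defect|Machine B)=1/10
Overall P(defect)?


P(B) = Σ P(B|Aᵢ)×P(Aᵢ)
  4/25×11/20 = 11/125
  1/10×9/20 = 9/200
Sum = 133/1000

P(defect) = 133/1000 ≈ 13.30%


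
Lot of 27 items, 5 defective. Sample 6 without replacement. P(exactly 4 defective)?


Hypergeometric: C(5,4)×C(22,2)/C(27,6)
= 5×231/296010 = 7/1794

P(X=4) = 7/1794 ≈ 0.39%


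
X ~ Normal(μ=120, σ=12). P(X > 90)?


z = (90-120)/12 = -2.5
P(X > 90) = 1 - P(Z ≤ -2.5) = 1 - 0.0062 = 0.9938

P(X > 90) ≈ 0.9938


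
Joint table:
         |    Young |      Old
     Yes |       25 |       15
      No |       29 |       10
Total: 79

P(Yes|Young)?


P(Yes|Young) = 25/(25+29) = 25/54

P = 25/54 ≈ 46.30%


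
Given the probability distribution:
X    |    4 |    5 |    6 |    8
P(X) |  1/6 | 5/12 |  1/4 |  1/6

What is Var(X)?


E[X] = 67/12
E[X²] = 131/4
Var(X) = E[X²] - (E[X])² = 131/4 - 4489/144 = 227/144

Var(X) = 227/144 ≈ 1.5764


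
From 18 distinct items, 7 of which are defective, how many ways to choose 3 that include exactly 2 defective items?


Choose 2 of the 7 defective items and 1 of the other 11 items:
C(7,2)×C(11,1) = 21×11 = 231

231


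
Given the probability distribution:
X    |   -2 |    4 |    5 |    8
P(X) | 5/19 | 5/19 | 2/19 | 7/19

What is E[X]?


E[X] = Σ x·P(X=x)
= (-2)×(5/19) + (4)×(5/19) + (5)×(2/19) + (8)×(7/19)
= 4

E[X] = 4


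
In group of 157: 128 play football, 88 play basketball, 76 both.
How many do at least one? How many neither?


|A∪B| = 128+88-76 = 140
Neither = 157-140 = 17

At least one: 140; Neither: 17


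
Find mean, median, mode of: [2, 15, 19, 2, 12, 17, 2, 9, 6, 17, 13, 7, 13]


Sorted: [2, 2, 2, 6, 7, 9, 12, 13, 13, 15, 17, 17, 19]
Mean = 134/13
Median = 12
Freq: {2: 3, 15: 1, 19: 1, 12: 1, 17: 2, 9: 1, 6: 1, 13: 2, 7: 1}
Mode: [2]

Mean=134/13, Median=12, Mode=2


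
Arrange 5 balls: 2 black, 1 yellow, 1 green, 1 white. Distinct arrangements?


5!/(2!×1!×1!×1!) = 60

60


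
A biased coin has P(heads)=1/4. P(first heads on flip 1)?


Geometric: P(X=1) = (1-p)^(k-1)×p = (3/4)^0×1/4 = 1/4

P(X=1) = 1/4 ≈ 25.00%


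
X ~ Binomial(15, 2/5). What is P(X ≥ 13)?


P(X ≥ 13) = Σ P(X=i) for i=13..15
P(X=13) = 1548288/6103515625
P(X=14) = 147456/6103515625
P(X=15) = 32768/30517578125
Sum = 8511488/30517578125

P(X ≥ 13) = 8511488/30517578125 ≈ 0.03%


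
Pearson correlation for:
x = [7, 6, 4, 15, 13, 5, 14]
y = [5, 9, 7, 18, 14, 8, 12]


n=7, Σx=64, Σy=73, Σxy=777, Σx²=716, Σy²=883
r = (7×777 - 64×73)/√((7×716 - 64²)(7×883 - 73²))
= 767/√(916×852) = 767/√780432 ≈ 767/883.4206 ≈ 0.8682

r ≈ 0.8682


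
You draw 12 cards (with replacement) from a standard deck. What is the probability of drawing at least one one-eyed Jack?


P(not a one-eyed Jack) = 50/52 = 25/26
P(none in 12 draws) = (25/26)^12 = 59604644775390625/95428956661682176
P(≥1 one-eyed Jack) = 1 - 59604644775390625/95428956661682176 = 35824311886291551/95428956661682176

P = 35824311886291551/95428956661682176 ≈ 37.54%


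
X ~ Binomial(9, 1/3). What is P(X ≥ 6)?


P(X ≥ 6) = Σ P(X=i) for i=6..9
P(X=6) = 224/6561
P(X=7) = 16/2187
P(X=8) = 2/2187
P(X=9) = 1/19683
Sum = 835/19683

P(X ≥ 6) = 835/19683 ≈ 4.24%


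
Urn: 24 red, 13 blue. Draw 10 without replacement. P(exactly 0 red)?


Hypergeometric: C(24,0)×C(13,10)/C(37,10)
= 1×286/348330136 = 13/15833188

P(X=0) = 13/15833188 ≈ 0.00%


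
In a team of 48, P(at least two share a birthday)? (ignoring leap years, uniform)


P(all different) = Π(365-i)/365 for i=0..47
= 0.039402
P(match) = 1 - 0.039402 = 0.960598

P ≈ 0.9606 ≈ 96.06%


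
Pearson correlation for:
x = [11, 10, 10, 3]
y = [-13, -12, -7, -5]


n=4, Σx=34, Σy=-37, Σxy=-348, Σx²=330, Σy²=387
r = (4×(-348) - 34×(-37))/√((4×330 - 34²)(4×387 - (-37)²))
= -134/√(164×179) = -134/√29356 ≈ -134/171.3359 ≈ -0.7821

r ≈ -0.7821


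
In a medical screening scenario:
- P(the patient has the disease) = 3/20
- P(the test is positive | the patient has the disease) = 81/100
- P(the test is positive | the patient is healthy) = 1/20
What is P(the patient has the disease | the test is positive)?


Using Bayes' theorem:
P(A|B) = P(B|A)·P(A) / P(B)

P(the test is positive) = 81/100 × 3/20 + 1/20 × 17/20
= 243/2000 + 17/400 = 41/250

P(the patient has the disease|the test is positive) = (243/2000) / (41/250) = 243/328

P(the patient has the disease|the test is positive) = 243/328 ≈ 74.09%


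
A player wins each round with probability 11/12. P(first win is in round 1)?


Geometric: P(X=1) = (1-p)^(k-1)×p = (1/12)^0×11/12 = 11/12

P(X=1) = 11/12 ≈ 91.67%


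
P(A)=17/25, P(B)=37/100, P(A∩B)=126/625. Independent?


P(A)×P(B) = 629/2500
P(A∩B) = 126/625
Not equal → NOT independent

No, not independent


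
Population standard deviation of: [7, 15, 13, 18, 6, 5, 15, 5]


Mean = 84/8 = 21/2
  (7-21/2)²=49/4
  (15-21/2)²=81/4
  (13-21/2)²=25/4
  (18-21/2)²=225/4
  (6-21/2)²=81/4
  (5-21/2)²=121/4
  (15-21/2)²=81/4
  (5-21/2)²=121/4
Σ(x-μ)² = 196
σ² = 196/8 = 49/2

σ = √(49/2) ≈ 4.9497


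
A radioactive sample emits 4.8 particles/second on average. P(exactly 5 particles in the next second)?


Poisson(λ=4.8): P(X=5) = e^(-λ)×λ^k/k!
= e^(-4.8) × 4.8^5 / 5!
≈ 0.008229747049 × 2548.03968 / 120 ≈ 0.174748

P(X=5) ≈ 0.174748 ≈ 17.47%


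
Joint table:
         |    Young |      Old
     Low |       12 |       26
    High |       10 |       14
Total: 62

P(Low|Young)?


P(Low|Young) = 12/(12+10) = 12/22 = 6/11

P = 6/11 ≈ 54.55%


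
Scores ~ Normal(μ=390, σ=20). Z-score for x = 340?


z = (x - μ)/σ = (340 - 390)/20 = -2.5

z = -2.5


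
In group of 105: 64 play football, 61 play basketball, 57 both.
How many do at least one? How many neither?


|A∪B| = 64+61-57 = 68
Neither = 105-68 = 37

At least one: 68; Neither: 37


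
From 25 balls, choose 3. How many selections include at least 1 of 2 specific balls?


Complement: C(25,3) - C(23,3) = 2300 - 1771 = 529

529


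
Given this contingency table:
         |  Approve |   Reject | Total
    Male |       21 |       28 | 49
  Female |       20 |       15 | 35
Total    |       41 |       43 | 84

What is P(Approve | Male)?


P(Approve | Male) = 21/(21+28) = 21/49 = 3/7

P(Approve|Male) = 3/7 ≈ 42.86%


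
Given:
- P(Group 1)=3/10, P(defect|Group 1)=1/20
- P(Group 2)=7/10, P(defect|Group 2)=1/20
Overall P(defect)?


P(B) = Σ P(B|Aᵢ)×P(Aᵢ)
  1/20×3/10 = 3/200
  1/20×7/10 = 7/200
Sum = 1/20

P(defect) = 1/20 ≈ 5.00%


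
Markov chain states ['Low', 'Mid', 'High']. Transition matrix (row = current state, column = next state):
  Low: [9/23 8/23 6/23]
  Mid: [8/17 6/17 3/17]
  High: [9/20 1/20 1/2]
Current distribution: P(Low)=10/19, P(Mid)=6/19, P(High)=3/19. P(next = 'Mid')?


P(next=Mid) = Σᵢ P(now=i)×P(i→Mid)
= 10/19×8/23 + 6/19×6/17 + 3/19×1/20
= 80/437 + 36/323 + 3/380 = 44933/148580

P = 44933/148580 ≈ 0.3024


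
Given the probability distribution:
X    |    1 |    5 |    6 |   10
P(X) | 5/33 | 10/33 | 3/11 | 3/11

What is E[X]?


E[X] = Σ x·P(X=x)
= (1)×(5/33) + (5)×(10/33) + (6)×(3/11) + (10)×(3/11)
= 199/33

E[X] = 199/33


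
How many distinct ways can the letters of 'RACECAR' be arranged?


Letters: 7, freq: {'R': 2, 'A': 2, 'C': 2, 'E': 1}
7!/(2!×2!×2!×1!) = 5040/8 = 630

630


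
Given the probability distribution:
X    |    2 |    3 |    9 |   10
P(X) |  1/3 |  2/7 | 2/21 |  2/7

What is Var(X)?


E[X] = 110/21
E[X²] = 844/21
Var(X) = E[X²] - (E[X])² = 844/21 - 12100/441 = 5624/441

Var(X) = 5624/441 ≈ 12.7528


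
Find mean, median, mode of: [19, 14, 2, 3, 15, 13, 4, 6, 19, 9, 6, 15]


Sorted: [2, 3, 4, 6, 6, 9, 13, 14, 15, 15, 19, 19]
Mean = 125/12
Median = 11
Freq: {19: 2, 14: 1, 2: 1, 3: 1, 15: 2, 13: 1, 4: 1, 6: 2, 9: 1}
Mode: [6, 15, 19]

Mean=125/12, Median=11, Mode=[6, 15, 19]


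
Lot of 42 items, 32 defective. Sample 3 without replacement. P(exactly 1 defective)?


Hypergeometric: C(32,1)×C(10,2)/C(42,3)
= 32×45/11480 = 36/287

P(X=1) = 36/287 ≈ 12.54%


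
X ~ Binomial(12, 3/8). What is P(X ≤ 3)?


P(X ≤ 3) = Σ P(X=i) for i=0..3
P(X=0) = 244140625/68719476736
P(X=1) = 439453125/17179869184
P(X=2) = 2900390625/34359738368
P(X=3) = 2900390625/17179869184
Sum = 19404296875/68719476736

P(X ≤ 3) = 19404296875/68719476736 ≈ 28.24%


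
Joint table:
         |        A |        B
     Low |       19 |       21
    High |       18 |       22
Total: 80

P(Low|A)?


P(Low|A) = 19/(19+18) = 19/37

P = 19/37 ≈ 51.35%


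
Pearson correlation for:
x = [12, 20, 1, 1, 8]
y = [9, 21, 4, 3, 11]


n=5, Σx=42, Σy=48, Σxy=623, Σx²=610, Σy²=668
r = (5×623 - 42×48)/√((5×610 - 42²)(5×668 - 48²))
= 1099/√(1286×1036) = 1099/√1332296 ≈ 1099/1154.2513 ≈ 0.9521

r ≈ 0.9521


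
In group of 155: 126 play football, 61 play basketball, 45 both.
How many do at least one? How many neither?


|A∪B| = 126+61-45 = 142
Neither = 155-142 = 13

At least one: 142; Neither: 13


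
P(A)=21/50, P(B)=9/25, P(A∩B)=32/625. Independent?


P(A)×P(B) = 189/1250
P(A∩B) = 32/625
Not equal → NOT independent

No, not independent


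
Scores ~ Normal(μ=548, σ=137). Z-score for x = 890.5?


z = (x - μ)/σ = (890.5 - 548)/137 = 2.5

z = 2.5


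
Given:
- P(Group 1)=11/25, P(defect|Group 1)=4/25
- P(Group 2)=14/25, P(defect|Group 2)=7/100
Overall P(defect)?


P(B) = Σ P(B|Aᵢ)×P(Aᵢ)
  4/25×11/25 = 44/625
  7/100×14/25 = 49/1250
Sum = 137/1250

P(defect) = 137/1250 ≈ 10.96%


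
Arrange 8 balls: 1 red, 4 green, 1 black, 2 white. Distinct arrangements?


8!/(1!×4!×1!×2!) = 840

840


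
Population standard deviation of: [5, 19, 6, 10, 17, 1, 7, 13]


Mean = 78/8 = 39/4
  (5-39/4)²=361/16
  (19-39/4)²=1369/16
  (6-39/4)²=225/16
  (10-39/4)²=1/16
  (17-39/4)²=841/16
  (1-39/4)²=1225/16
  (7-39/4)²=121/16
  (13-39/4)²=169/16
Σ(x-μ)² = 539/2
σ² = (539/2)/8 = 539/16

σ = √(539/16) ≈ 5.8041


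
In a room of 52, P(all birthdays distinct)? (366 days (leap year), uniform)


P(all different) = Π(366-i)/366 for i=0..51
= (366/366)×(365/366)×...×(315/366)
= 0.022238

P ≈ 0.0222 ≈ 2.22%


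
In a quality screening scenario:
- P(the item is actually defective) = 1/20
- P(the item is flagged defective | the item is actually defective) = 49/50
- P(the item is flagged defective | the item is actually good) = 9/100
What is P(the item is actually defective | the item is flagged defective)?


Using Bayes' theorem:
P(A|B) = P(B|A)·P(A) / P(B)

P(the item is flagged defective) = 49/50 × 1/20 + 9/100 × 19/20
= 49/1000 + 171/2000 = 269/2000

P(the item is actually defective|the item is flagged defective) = (49/1000) / (269/2000) = 98/269

P(the item is actually defective|the item is flagged defective) = 98/269 ≈ 36.43%


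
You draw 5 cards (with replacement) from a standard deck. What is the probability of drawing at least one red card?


P(not a red card) = 26/52 = 1/2
P(none in 5 draws) = (1/2)^5 = 1/32
P(≥1 red card) = 1 - 1/32 = 31/32

P = 31/32 ≈ 96.88%


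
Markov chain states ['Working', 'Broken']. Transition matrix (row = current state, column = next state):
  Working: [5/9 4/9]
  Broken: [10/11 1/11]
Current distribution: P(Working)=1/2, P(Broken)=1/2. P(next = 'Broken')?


P(next=Broken) = Σᵢ P(now=i)×P(i→Broken)
= 1/2×4/9 + 1/2×1/11
= 2/9 + 1/22 = 53/198

P = 53/198 ≈ 0.2677


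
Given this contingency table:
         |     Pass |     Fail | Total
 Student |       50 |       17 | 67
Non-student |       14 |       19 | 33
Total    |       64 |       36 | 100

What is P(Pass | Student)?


P(Pass | Student) = 50/(50+17) = 50/67

P(Pass|Student) = 50/67 ≈ 74.63%


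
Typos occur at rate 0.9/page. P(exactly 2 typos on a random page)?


Poisson(λ=0.9): P(X=2) = e^(-λ)×λ^k/k!
= e^(-0.9) × 0.9^2 / 2!
≈ 0.4065696597 × 0.81 / 2 ≈ 0.164661

P(X=2) ≈ 0.164661 ≈ 16.47%


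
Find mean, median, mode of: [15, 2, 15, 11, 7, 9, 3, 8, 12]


Sorted: [2, 3, 7, 8, 9, 11, 12, 15, 15]
Mean = 82/9
Median = 9
Freq: {15: 2, 2: 1, 11: 1, 7: 1, 9: 1, 3: 1, 8: 1, 12: 1}
Mode: [15]

Mean=82/9, Median=9, Mode=15


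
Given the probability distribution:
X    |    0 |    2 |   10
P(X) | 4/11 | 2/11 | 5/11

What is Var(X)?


E[X] = 54/11
E[X²] = 508/11
Var(X) = E[X²] - (E[X])² = 508/11 - 2916/121 = 2672/121

Var(X) = 2672/121 ≈ 22.0826


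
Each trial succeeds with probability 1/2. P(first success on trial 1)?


Geometric: P(X=1) = (1-p)^(k-1)×p = (1/2)^0×1/2 = 1/2

P(X=1) = 1/2 ≈ 50.00%


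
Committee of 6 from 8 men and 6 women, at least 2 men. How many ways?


Count by #men:
  2M,4W: C(8,2)×C(6,4)=420
  3M,3W: C(8,3)×C(6,3)=1120
  4M,2W: C(8,4)×C(6,2)=1050
  5M,1W: C(8,5)×C(6,1)=336
  6M,0W: C(8,6)×C(6,0)=28
Total = 2954

2954


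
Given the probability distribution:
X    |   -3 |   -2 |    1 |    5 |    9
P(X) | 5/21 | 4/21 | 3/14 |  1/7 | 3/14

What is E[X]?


E[X] = Σ x·P(X=x)
= (-3)×(5/21) + (-2)×(4/21) + (1)×(3/14) + (5)×(1/7) + (9)×(3/14)
= 37/21

E[X] = 37/21


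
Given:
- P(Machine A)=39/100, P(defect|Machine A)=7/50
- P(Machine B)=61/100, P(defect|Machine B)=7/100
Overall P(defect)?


P(B) = Σ P(B|Aᵢ)×P(Aᵢ)
  7/50×39/100 = 273/5000
  7/100×61/100 = 427/10000
Sum = 973/10000

P(defect) = 973/10000 ≈ 9.73%


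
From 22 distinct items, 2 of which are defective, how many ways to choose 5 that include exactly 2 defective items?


Choose 2 of the 2 defective items and 3 of the other 20 items:
C(2,2)×C(20,3) = 1×1140 = 1140

1140


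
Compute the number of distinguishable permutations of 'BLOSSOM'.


Letters: 7, freq: {'B': 1, 'L': 1, 'O': 2, 'S': 2, 'M': 1}
7!/(1!×1!×2!×2!×1!) = 5040/4 = 1260

1260


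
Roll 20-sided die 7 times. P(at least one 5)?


P(no 5)^7 = (19/20)^7 = 893871739/1280000000
P(≥1) = 1 - 893871739/1280000000 = 386128261/1280000000

P = 386128261/1280000000 ≈ 30.17%


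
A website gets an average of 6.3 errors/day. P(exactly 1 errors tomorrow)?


Poisson(λ=6.3): P(X=1) = e^(-λ)×λ^k/k!
= e^(-6.3) × 6.3^1 / 1!
≈ 0.001836304777 × 6.3 / 1 ≈ 0.011569

P(X=1) ≈ 0.011569 ≈ 1.16%


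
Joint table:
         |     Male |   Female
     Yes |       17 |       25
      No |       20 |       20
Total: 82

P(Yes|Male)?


P(Yes|Male) = 17/(17+20) = 17/37

P = 17/37 ≈ 45.95%


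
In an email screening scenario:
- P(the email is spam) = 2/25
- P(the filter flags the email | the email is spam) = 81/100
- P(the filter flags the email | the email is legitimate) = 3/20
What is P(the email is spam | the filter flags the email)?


Using Bayes' theorem:
P(A|B) = P(B|A)·P(A) / P(B)

P(the filter flags the email) = 81/100 × 2/25 + 3/20 × 23/25
= 81/1250 + 69/500 = 507/2500

P(the email is spam|the filter flags the email) = (81/1250) / (507/2500) = 54/169

P(the email is spam|the filter flags the email) = 54/169 ≈ 31.95%


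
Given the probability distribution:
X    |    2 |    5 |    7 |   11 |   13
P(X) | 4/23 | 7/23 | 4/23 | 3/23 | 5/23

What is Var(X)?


E[X] = 169/23
E[X²] = 1595/23
Var(X) = E[X²] - (E[X])² = 1595/23 - 28561/529 = 8124/529

Var(X) = 8124/529 ≈ 15.3573


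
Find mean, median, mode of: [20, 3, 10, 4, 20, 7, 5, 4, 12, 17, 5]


Sorted: [3, 4, 4, 5, 5, 7, 10, 12, 17, 20, 20]
Mean = 107/11
Median = 7
Freq: {20: 2, 3: 1, 10: 1, 4: 2, 7: 1, 5: 2, 12: 1, 17: 1}
Mode: [4, 5, 20]

Mean=107/11, Median=7, Mode=[4, 5, 20]


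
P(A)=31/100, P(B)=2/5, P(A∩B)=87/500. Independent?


P(A)×P(B) = 31/250
P(A∩B) = 87/500
Not equal → NOT independent

No, not independent


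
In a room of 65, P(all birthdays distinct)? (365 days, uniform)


P(all different) = Π(365-i)/365 for i=0..64
= (365/365)×(364/365)×...×(301/365)
= 0.002317

P ≈ 0.0023 ≈ 0.23%


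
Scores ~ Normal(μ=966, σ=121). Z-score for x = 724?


z = (x - μ)/σ = (724 - 966)/121 = -2.0

z = -2.0


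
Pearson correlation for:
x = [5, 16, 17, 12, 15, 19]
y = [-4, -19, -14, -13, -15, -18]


n=6, Σx=84, Σy=-83, Σxy=-1285, Σx²=1300, Σy²=1291
r = (6×(-1285) - 84×(-83))/√((6×1300 - 84²)(6×1291 - (-83)²))
= -738/√(744×857) = -738/√637608 ≈ -738/798.5036 ≈ -0.9242

r ≈ -0.9242


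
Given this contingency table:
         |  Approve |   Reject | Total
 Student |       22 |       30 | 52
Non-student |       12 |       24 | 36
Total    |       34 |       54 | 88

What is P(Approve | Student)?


P(Approve | Student) = 22/(22+30) = 22/52 = 11/26

P(Approve|Student) = 11/26 ≈ 42.31%


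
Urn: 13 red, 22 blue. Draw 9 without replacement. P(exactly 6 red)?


Hypergeometric: C(13,6)×C(22,3)/C(35,9)
= 1716×1540/70607460 = 572/15283

P(X=6) = 572/15283 ≈ 3.74%


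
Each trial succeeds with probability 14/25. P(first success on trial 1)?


Geometric: P(X=1) = (1-p)^(k-1)×p = (11/25)^0×14/25 = 14/25

P(X=1) = 14/25 ≈ 56.00%


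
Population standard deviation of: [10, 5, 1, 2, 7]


Mean = 25/5 = 5
  (10-5)²=25
  (5-5)²=0
  (1-5)²=16
  (2-5)²=9
  (7-5)²=4
Σ(x-μ)² = 54
σ² = 54/5

σ = √(54/5) ≈ 3.2863


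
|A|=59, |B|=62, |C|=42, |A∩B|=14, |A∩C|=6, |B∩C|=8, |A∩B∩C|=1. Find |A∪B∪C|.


|A∪B∪C| = 59+62+42-14-6-8+1 = 136

|A∪B∪C| = 136


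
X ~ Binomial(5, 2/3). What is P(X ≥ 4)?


P(X ≥ 4) = Σ P(X=i) for i=4..5
P(X=4) = 80/243
P(X=5) = 32/243
Sum = 112/243

P(X ≥ 4) = 112/243 ≈ 46.09%


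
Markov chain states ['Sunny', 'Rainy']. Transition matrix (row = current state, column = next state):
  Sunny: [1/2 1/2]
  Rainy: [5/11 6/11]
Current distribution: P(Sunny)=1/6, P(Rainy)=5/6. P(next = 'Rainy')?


P(next=Rainy) = Σᵢ P(now=i)×P(i→Rainy)
= 1/6×1/2 + 5/6×6/11
= 1/12 + 5/11 = 71/132

P = 71/132 ≈ 0.5379


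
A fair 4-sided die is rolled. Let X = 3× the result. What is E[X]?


E[die] = (1+4)/2 = 5/2
E[X] = 3 × 5/2 = 15/2

E[X] = 15/2


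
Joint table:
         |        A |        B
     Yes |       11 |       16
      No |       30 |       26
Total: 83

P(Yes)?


P(Yes) = (11+16)/83 = 27/83

P(Yes) = 27/83 ≈ 32.53%


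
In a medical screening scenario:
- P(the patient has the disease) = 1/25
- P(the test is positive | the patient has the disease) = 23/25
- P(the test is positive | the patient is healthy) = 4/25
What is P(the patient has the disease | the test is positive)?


Using Bayes' theorem:
P(A|B) = P(B|A)·P(A) / P(B)

P(the test is positive) = 23/25 × 1/25 + 4/25 × 24/25
= 23/625 + 96/625 = 119/625

P(the patient has the disease|the test is positive) = (23/625) / (119/625) = 23/119

P(the patient has the disease|the test is positive) = 23/119 ≈ 19.33%


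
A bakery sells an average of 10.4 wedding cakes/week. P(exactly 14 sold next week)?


Poisson(λ=10.4): P(X=14) = e^(-λ)×λ^k/k!
= e^(-10.4) × 10.4^14 / 14!
≈ 3.043248301e-05 × 1.7316764476e+14 / 87178291200 ≈ 0.060450

P(X=14) ≈ 0.060450 ≈ 6.04%


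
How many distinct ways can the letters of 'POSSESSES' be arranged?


Letters: 9, freq: {'P': 1, 'O': 1, 'S': 5, 'E': 2}
9!/(1!×1!×5!×2!) = 362880/240 = 1512

1512


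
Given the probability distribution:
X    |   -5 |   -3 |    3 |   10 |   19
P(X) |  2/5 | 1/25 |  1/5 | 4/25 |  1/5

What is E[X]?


E[X] = Σ x·P(X=x)
= (-5)×(2/5) + (-3)×(1/25) + (3)×(1/5) + (10)×(4/25) + (19)×(1/5)
= 97/25

E[X] = 97/25


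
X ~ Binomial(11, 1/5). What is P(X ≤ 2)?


P(X ≤ 2) = Σ P(X=i) for i=0..2
P(X=0) = 4194304/48828125
P(X=1) = 11534336/48828125
P(X=2) = 2883584/9765625
Sum = 6029312/9765625

P(X ≤ 2) = 6029312/9765625 ≈ 61.74%


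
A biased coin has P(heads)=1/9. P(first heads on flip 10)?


Geometric: P(X=10) = (1-p)^(k-1)×p = (8/9)^9×1/9 = 134217728/3486784401

P(X=10) = 134217728/3486784401 ≈ 3.85%


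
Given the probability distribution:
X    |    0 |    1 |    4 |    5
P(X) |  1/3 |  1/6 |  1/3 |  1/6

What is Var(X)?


E[X] = 7/3
E[X²] = 29/3
Var(X) = E[X²] - (E[X])² = 29/3 - 49/9 = 38/9

Var(X) = 38/9 ≈ 4.2222


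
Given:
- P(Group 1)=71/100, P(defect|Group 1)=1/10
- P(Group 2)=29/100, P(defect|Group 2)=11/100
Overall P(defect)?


P(B) = Σ P(B|Aᵢ)×P(Aᵢ)
  1/10×71/100 = 71/1000
  11/100×29/100 = 319/10000
Sum = 1029/10000

P(defect) = 1029/10000 ≈ 10.29%


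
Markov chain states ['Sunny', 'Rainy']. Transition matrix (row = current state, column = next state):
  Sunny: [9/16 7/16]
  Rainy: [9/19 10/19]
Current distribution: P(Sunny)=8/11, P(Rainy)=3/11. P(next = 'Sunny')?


P(next=Sunny) = Σᵢ P(now=i)×P(i→Sunny)
= 8/11×9/16 + 3/11×9/19
= 9/22 + 27/209 = 225/418

P = 225/418 ≈ 0.5383


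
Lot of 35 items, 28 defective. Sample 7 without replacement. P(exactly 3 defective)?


Hypergeometric: C(28,3)×C(7,4)/C(35,7)
= 3276×35/6724520 = 5733/336226

P(X=3) = 5733/336226 ≈ 1.71%


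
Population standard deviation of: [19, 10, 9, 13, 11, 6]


Mean = 68/6 = 34/3
  (19-34/3)²=529/9
  (10-34/3)²=16/9
  (9-34/3)²=49/9
  (13-34/3)²=25/9
  (11-34/3)²=1/9
  (6-34/3)²=256/9
Σ(x-μ)² = 292/3
σ² = (292/3)/6 = 146/9

σ = √(146/9) ≈ 4.0277


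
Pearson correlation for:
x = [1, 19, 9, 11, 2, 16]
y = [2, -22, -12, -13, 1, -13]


n=6, Σx=58, Σy=-57, Σxy=-873, Σx²=824, Σy²=971
r = (6×(-873) - 58×(-57))/√((6×824 - 58²)(6×971 - (-57)²))
= -1932/√(1580×2577) = -1932/√4071660 ≈ -1932/2017.8355 ≈ -0.9575

r ≈ -0.9575


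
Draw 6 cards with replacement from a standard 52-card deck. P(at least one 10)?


P(not a 10) = 48/52 = 12/13
P(none in 6 draws) = (12/13)^6 = 2985984/4826809
P(≥1 10) = 1 - 2985984/4826809 = 1840825/4826809

P = 1840825/4826809 ≈ 38.14%


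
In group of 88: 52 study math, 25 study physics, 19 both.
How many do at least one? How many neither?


|A∪B| = 52+25-19 = 58
Neither = 88-58 = 30

At least one: 58; Neither: 30


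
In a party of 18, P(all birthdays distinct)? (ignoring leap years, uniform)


P(all different) = Π(365-i)/365 for i=0..17
= (365/365)×(364/365)×...×(348/365)
= 0.653089

P ≈ 0.6531 ≈ 65.31%


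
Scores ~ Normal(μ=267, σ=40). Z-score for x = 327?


z = (x - μ)/σ = (327 - 267)/40 = 1.5

z = 1.5


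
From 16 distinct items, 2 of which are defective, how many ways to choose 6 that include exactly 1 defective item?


Choose 1 of the 2 defective items and 5 of the other 14 items:
C(2,1)×C(14,5) = 2×2002 = 4004

4004


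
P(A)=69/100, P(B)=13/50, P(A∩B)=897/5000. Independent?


P(A)×P(B) = 897/5000
P(A∩B) = 897/5000
Equal ✓ → Independent

Yes, independent


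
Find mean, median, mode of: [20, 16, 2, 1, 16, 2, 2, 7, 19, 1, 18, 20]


Sorted: [1, 1, 2, 2, 2, 7, 16, 16, 18, 19, 20, 20]
Mean = 124/12 = 31/3
Median = 23/2
Freq: {20: 2, 16: 2, 2: 3, 1: 2, 7: 1, 19: 1, 18: 1}
Mode: [2]

Mean=31/3, Median=23/2, Mode=2


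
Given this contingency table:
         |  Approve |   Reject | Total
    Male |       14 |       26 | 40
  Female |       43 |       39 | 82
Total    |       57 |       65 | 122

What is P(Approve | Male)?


P(Approve | Male) = 14/(14+26) = 14/40 = 7/20

P(Approve|Male) = 7/20 ≈ 35.00%


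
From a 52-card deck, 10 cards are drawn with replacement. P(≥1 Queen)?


P(not a Queen) = 48/52 = 12/13
P(none in 10 draws) = (12/13)^10 = 61917364224/137858491849
P(≥1 Queen) = 1 - 61917364224/137858491849 = 75941127625/137858491849

P = 75941127625/137858491849 ≈ 55.09%


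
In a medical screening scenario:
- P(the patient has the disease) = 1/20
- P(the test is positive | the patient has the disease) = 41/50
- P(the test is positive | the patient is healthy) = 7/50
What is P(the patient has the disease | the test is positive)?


Using Bayes' theorem:
P(A|B) = P(B|A)·P(A) / P(B)

P(the test is positive) = 41/50 × 1/20 + 7/50 × 19/20
= 41/1000 + 133/1000 = 87/500

P(the patient has the disease|the test is positive) = (41/1000) / (87/500) = 41/174

P(the patient has the disease|the test is positive) = 41/174 ≈ 23.56%
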